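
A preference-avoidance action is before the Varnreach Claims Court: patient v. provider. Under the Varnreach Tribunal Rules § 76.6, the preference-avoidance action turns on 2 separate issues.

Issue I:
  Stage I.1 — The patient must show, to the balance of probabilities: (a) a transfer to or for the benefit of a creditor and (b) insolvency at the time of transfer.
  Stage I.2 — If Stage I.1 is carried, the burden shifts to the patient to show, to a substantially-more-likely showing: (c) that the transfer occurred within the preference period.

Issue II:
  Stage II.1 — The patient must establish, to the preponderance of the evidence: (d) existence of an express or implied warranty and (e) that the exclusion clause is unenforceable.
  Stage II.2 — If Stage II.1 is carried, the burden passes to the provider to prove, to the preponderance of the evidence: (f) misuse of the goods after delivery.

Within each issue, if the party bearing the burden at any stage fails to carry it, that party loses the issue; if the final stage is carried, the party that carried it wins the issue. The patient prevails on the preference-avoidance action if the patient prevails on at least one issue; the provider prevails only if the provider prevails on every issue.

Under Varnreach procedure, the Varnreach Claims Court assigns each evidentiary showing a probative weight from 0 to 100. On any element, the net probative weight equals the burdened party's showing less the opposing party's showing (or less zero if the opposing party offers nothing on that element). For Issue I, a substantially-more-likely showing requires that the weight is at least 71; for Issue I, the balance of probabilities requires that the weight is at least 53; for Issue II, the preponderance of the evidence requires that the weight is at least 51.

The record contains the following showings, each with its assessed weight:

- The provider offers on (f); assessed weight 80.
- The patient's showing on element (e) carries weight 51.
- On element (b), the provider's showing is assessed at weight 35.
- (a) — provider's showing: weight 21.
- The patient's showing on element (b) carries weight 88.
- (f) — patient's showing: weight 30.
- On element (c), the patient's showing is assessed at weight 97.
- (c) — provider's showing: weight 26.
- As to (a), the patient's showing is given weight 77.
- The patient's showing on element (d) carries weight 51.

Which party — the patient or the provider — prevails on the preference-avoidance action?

— Issue I —
At Stage I.1 the patient must meet the balance of probabilities (weight is at least 53): on (a) the weight is 77 less the opposing 21 gives net 56, ≥ 53, so (a) meets the standard; on (b) the weight is 88 less the opposing 35 gives net 53, which does reach 53, so (b) meets the standard.
  Stage I.1 carried; the burden remains with the patient.
At Stage I.2 the patient must meet a substantially-more-likely showing (weight is at least 71): on (c) the weight is 97 less the opposing 26 gives net 71, ≥ 71, so (c) meets the standard.
  All elements met at the final stage.
With every stage satisfied, the patient prevails on this issue.
— Issue II —
At Stage II.1 the patient must meet the preponderance of the evidence (weight is at least 51): on (d) the weight is 51, ≥ 51, so (d) meets the standard; on (e) the weight is 51, ≥ 51, so (e) meets the standard.
  The patient carries Stage II.1; the provider now bears the burden.
At Stage II.2 the provider must meet the preponderance of the evidence (weight is at least 51): on (f) the weight is 80 less the opposing 30 gives net 50, < 51, so (f) does not meet the standard.
  Not every element is met, so the provider fails to carry Stage II.2.
The analysis ends at Stage II.2; the patient prevails on this issue.
Per-issue: Issue I → patient; Issue II → patient. The patient must prevail on at least one issue; overall, the patient prevails.

patient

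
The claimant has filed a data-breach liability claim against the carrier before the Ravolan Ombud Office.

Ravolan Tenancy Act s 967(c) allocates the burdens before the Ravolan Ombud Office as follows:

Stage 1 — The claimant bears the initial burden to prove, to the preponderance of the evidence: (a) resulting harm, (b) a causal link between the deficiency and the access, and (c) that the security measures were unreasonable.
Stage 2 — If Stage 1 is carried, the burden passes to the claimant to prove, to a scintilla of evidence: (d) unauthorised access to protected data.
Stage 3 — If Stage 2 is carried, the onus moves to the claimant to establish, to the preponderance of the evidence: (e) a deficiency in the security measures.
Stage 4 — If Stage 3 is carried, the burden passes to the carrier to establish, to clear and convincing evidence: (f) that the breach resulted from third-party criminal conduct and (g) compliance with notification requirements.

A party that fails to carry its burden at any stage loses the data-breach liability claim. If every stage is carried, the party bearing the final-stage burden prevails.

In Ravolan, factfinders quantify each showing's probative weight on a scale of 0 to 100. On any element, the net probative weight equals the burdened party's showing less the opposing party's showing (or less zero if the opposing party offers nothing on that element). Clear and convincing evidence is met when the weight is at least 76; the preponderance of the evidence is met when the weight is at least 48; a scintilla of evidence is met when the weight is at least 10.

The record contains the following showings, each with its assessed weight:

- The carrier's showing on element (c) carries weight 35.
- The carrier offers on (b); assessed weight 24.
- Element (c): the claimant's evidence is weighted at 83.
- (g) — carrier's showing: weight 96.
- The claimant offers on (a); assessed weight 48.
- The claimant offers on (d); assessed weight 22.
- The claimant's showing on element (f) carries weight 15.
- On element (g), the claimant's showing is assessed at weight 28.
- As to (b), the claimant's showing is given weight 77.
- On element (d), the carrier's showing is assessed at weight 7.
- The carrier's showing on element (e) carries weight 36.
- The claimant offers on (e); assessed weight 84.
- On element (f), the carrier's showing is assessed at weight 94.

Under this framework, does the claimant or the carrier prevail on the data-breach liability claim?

Stage 1 — burden on claimant; standard: the preponderance of the evidence (weight is at least 48).
    (a): 48 ≥ 48 [met]
    (b): 77 − 24 = 53 ≥ 48 [met]
    (c): 83 − 35 = 48 ≥ 48 [met]
  Stage 1 carried; the burden remains with the claimant.
Stage 2 — burden on claimant; standard: a scintilla of evidence (weight is at least 10).
    (d): 22 − 7 = 15 ≥ 10 [met]
  All elements met. The claimant retains the burden for Stage 3.
Stage 3 — burden on claimant; standard: the preponderance of the evidence (weight is at least 48).
    (e): 84 − 36 = 48 ≥ 48 [met]
  The claimant carries Stage 3; the carrier now bears the burden.
Stage 4 — burden on carrier; standard: clear and convincing evidence (weight is at least 76).
    (f): 94 − 15 = 79 ≥ 76 [met]
    (g): 96 − 28 = 68 < 76 [not met]
  Stage 4 not carried; the carrier fails its burden.
So the claimant prevails.

claimant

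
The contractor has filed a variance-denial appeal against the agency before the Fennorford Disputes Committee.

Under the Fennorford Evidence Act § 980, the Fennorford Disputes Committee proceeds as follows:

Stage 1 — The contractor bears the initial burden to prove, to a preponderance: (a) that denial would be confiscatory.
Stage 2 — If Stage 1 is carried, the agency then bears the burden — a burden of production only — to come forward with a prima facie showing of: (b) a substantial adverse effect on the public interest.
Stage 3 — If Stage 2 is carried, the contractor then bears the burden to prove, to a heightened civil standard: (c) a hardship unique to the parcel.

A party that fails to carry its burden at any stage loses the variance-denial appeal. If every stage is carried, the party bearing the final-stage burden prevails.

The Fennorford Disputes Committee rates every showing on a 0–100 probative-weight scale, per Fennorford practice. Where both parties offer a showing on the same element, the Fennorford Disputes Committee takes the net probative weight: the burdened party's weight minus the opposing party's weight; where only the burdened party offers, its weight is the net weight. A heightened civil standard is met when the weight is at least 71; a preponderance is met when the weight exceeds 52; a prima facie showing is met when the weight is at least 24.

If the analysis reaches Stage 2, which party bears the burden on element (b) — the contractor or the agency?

Stage 2's rule assigns the burden to the agency (to a prima facie showing).

agency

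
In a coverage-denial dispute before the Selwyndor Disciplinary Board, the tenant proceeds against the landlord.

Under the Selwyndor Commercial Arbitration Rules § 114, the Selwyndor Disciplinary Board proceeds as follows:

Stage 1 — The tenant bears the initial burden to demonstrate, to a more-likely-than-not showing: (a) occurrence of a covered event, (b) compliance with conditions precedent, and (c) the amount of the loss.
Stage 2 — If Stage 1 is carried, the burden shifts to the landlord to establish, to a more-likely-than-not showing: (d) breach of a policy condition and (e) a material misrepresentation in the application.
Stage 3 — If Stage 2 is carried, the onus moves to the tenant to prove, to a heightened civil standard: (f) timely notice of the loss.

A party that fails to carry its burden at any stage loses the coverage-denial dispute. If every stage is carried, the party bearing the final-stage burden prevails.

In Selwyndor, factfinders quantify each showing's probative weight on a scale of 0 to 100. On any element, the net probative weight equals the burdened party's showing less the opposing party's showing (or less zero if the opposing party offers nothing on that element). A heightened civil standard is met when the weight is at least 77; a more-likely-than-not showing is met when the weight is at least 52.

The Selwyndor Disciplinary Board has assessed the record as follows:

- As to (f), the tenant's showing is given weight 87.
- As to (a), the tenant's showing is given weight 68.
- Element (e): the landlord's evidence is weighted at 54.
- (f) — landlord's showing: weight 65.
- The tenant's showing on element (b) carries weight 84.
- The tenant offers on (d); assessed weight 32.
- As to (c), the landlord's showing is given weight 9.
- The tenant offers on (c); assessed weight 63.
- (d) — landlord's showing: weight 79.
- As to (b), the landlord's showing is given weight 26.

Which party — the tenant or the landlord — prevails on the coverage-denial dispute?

Stage 1 — burden on tenant; standard: a more-likely-than-not showing (weight is at least 52).
    (a): 68 ≥ 52 [met]
    (b): 84 − 26 = 58 ≥ 52 [met]
    (c): 63 − 9 = 54 ≥ 52 [met]
  Stage 1 carried; the burden shifts to the landlord.
Stage 2 — burden on landlord; standard: a more-likely-than-not showing (weight is at least 52).
    (d): 79 − 32 = 47 < 52 [not met]
    (e): 54 ≥ 52 [met]
  Not every element is met, so the landlord fails to carry Stage 2.
The analysis ends at Stage 2; the tenant prevails.

tenant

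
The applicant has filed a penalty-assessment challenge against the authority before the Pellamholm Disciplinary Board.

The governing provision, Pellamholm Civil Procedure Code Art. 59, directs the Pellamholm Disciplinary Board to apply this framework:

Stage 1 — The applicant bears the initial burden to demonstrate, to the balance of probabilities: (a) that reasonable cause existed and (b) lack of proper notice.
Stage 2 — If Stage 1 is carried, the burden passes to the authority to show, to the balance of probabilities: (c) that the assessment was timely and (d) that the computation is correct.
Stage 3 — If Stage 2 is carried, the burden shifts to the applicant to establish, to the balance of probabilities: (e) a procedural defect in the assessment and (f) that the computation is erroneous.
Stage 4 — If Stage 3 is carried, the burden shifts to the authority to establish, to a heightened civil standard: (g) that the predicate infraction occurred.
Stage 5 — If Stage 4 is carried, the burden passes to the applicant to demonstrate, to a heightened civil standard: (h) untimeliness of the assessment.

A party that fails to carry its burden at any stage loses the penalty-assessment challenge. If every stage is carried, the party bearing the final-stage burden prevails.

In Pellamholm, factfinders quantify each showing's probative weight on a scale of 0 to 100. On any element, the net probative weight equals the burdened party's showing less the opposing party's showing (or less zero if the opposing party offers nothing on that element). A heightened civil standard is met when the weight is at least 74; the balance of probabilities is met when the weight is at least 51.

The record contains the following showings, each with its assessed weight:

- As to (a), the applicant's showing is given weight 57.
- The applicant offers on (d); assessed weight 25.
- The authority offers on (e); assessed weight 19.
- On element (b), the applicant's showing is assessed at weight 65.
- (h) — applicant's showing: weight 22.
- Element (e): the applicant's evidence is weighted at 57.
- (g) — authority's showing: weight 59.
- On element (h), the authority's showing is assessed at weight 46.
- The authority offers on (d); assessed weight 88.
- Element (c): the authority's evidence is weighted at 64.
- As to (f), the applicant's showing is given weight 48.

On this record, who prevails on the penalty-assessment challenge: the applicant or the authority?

authority

At Stage 1 the applicant must meet the balance of probabilities (weight is at least 51): on (a) the weight is 57, ≥ 51, so (a) meets the standard; on (b) the weight is 65, which does reach 51, so (b) meets the standard.
  The applicant carries Stage 1; the authority now bears the burden.
At Stage 2 the authority must meet the balance of probabilities (weight is at least 51): on (c) the weight is 64, which does reach 51, so (c) meets the standard; on (d) the weight is 88 less the opposing 25 gives net 63, which does reach 51, so (d) meets the standard.
  All elements met. The burden passes to the applicant.
At Stage 3 the applicant must meet the balance of probabilities (weight is at least 51): on (e) the weight is 57 less the opposing 19 gives net 38, < 51, so (e) does not meet the standard; on (f) the weight is 48, which does not reach 51, so (f) does not meet the standard.
  The applicant does not carry Stage 3.
So the authority prevails.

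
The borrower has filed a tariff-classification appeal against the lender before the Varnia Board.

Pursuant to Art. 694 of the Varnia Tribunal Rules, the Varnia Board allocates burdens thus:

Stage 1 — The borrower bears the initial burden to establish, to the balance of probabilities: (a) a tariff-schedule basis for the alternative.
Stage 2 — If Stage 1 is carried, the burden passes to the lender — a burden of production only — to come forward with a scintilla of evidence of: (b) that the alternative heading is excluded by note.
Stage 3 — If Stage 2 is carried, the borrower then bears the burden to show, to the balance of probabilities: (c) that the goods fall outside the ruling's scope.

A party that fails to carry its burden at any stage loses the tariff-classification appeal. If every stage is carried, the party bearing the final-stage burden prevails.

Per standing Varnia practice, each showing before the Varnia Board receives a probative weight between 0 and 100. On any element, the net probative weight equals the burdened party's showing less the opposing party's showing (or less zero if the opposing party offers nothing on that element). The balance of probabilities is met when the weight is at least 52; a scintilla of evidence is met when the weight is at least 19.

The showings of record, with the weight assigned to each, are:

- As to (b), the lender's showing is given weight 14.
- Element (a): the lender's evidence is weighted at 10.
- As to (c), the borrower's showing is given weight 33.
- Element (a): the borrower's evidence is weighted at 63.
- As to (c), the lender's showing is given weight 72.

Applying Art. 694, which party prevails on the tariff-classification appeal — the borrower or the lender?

Stage 1 — burden on borrower; standard: the balance of probabilities (weight is at least 52).
    (a): 63 − 10 = 53 ≥ 52 [met]
  The borrower carries Stage 1; the lender now bears the burden.
Stage 2 — burden on lender; standard: a scintilla of evidence (weight is at least 19).
    (b): 14 < 19 [not met]
  Not every element is met, so the lender fails to carry Stage 2.
So the borrower prevails.

borrower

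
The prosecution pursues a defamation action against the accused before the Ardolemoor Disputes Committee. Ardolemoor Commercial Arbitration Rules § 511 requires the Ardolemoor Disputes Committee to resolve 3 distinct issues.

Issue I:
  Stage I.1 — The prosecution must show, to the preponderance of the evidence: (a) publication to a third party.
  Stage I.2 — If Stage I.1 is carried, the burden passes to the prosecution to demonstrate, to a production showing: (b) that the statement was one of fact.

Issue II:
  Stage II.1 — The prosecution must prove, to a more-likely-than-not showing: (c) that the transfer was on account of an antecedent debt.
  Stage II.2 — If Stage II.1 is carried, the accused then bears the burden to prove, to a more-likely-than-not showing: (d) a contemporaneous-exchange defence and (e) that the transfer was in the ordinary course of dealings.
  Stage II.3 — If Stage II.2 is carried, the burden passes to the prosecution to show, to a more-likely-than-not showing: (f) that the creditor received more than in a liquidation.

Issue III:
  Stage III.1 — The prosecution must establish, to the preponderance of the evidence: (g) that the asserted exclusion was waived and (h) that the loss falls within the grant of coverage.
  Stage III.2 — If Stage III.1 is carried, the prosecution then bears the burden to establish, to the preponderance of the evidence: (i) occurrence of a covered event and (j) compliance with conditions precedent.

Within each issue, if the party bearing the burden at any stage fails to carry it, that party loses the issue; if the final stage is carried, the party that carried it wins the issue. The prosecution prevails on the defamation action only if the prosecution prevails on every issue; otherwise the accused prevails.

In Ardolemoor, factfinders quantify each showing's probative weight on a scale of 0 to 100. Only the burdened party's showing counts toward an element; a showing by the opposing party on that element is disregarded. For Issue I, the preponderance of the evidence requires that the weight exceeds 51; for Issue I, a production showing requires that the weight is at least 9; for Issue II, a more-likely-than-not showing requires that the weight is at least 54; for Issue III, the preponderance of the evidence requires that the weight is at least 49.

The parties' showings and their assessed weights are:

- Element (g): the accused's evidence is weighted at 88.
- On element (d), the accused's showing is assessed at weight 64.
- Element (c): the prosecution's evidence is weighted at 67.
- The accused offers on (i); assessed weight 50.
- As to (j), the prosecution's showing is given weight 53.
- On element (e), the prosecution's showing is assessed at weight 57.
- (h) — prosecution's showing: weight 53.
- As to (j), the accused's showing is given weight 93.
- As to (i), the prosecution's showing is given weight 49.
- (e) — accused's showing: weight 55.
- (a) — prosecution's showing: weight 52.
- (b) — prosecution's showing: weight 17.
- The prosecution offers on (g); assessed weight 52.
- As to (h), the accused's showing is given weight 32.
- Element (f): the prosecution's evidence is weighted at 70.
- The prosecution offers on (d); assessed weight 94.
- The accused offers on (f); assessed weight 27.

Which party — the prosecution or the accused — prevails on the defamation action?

— Issue I —
At Stage I.1 the prosecution must meet the preponderance of the evidence (weight exceeds 51): on (a) the weight is 52, > 51, so (a) meets the standard.
  Stage I.1 is satisfied; the prosecution continues to bear the burden.
At Stage I.2 the prosecution must meet a production showing (weight is at least 9): on (b) the weight is 17, ≥ 9, so (b) meets the standard.
  All elements met at the final stage.
With every stage satisfied, the prosecution prevails on this issue.
— Issue II —
Stage II.1 (prosecution, a more-likely-than-not showing, weight is at least 54): (c) 67 ≥ 54 — meets.
  All elements met. The burden passes to the accused.
Stage II.2 (accused, a more-likely-than-not showing, weight is at least 54): (d) 64 (prosecution's 94 disregarded) ≥ 54 — meets; (e) 55 (prosecution's 57 disregarded) ≥ 54 — meets.
  All elements met. The burden passes to the prosecution.
Stage II.3 (prosecution, a more-likely-than-not showing, weight is at least 54): (f) 70 (accused's 27 disregarded) ≥ 54 — meets.
  All elements met at the final stage.
Every stage carried; the prosecution prevails on this issue.
— Issue III —
Stage III.1 (prosecution, the preponderance of the evidence, weight is at least 49): (g) 52 (accused's 88 disregarded) ≥ 49 — meets; (h) 53 (accused's 32 disregarded) ≥ 49 — meets.
  All elements met. The prosecution retains the burden for Stage III.2.
Stage III.2 (prosecution, the preponderance of the evidence, weight is at least 49): (i) 49 (accused's 50 disregarded) ≥ 49 — meets; (j) 53 (accused's 93 disregarded) ≥ 49 — meets.
  The prosecution carries the last stage.
With every stage satisfied, the prosecution prevails on this issue.
Per-issue: Issue I → prosecution; Issue II → prosecution; Issue III → prosecution. The prosecution must prevail on every issue; overall, the prosecution prevails.

prosecution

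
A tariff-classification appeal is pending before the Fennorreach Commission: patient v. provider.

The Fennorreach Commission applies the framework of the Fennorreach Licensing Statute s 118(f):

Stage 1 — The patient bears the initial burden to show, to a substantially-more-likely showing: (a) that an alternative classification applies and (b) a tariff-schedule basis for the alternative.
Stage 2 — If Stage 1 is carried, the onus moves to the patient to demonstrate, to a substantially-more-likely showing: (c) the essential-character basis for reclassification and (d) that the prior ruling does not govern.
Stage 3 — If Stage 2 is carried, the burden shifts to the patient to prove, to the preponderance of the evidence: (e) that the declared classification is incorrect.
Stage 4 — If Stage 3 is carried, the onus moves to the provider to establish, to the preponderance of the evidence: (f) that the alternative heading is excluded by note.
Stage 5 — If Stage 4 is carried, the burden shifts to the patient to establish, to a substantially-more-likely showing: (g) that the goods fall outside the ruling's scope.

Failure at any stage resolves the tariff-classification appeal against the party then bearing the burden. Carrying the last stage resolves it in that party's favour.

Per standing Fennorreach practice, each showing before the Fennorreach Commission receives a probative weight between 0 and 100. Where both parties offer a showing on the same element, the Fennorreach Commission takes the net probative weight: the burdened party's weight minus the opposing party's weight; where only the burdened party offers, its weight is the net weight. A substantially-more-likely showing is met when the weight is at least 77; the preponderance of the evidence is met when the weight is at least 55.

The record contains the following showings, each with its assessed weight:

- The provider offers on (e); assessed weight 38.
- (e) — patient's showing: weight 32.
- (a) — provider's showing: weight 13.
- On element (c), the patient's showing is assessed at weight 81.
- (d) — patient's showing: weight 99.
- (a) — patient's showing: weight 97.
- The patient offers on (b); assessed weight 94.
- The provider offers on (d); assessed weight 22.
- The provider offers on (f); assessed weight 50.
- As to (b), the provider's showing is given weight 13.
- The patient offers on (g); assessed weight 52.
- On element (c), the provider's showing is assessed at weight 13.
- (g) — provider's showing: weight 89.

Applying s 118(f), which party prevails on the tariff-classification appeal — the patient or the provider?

At Stage 1 the patient must meet a substantially-more-likely showing (weight is at least 77): on (a) the weight is 97 less the opposing 13 gives net 84, which does reach 77, so (a) meets the standard; on (b) the weight is 94 less the opposing 13 gives net 81, which does reach 77, so (b) meets the standard.
  All elements met. The patient retains the burden for Stage 2.
At Stage 2 the patient must meet a substantially-more-likely showing (weight is at least 77): on (c) the weight is 81 less the opposing 13 gives net 68, which does not reach 77, so (c) does not meet the standard; on (d) the weight is 99 less the opposing 22 gives net 77, ≥ 77, so (d) meets the standard.
  Not every element is met, so the patient fails to carry Stage 2.
So the provider prevails.

provider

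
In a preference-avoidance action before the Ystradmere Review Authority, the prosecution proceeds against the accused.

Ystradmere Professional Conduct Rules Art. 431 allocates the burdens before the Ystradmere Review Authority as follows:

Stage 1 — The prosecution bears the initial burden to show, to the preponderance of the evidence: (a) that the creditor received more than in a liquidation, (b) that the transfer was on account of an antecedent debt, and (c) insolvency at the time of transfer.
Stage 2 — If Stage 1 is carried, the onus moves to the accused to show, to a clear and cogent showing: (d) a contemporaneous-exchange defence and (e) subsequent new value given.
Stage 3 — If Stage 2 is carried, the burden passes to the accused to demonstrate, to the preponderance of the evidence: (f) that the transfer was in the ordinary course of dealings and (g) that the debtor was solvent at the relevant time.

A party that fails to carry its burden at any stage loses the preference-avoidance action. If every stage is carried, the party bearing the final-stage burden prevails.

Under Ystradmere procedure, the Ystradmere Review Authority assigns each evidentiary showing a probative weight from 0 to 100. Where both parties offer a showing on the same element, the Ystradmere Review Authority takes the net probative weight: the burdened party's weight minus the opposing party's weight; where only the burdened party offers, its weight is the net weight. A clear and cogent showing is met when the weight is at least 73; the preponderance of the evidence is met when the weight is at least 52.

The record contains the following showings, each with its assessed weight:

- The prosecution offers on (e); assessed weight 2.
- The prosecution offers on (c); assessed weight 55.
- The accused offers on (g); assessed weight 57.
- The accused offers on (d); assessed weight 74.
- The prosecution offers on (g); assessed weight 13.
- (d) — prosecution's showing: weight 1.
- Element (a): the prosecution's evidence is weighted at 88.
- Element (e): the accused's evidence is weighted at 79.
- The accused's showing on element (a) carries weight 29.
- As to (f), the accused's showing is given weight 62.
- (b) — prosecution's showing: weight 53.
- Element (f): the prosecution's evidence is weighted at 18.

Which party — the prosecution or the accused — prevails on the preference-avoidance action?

Stage 1 (prosecution, the preponderance of the evidence, weight is at least 52): (a) net 88−29=59 ≥ 52 — meets; (b) 53 ≥ 52 — meets; (c) 55 ≥ 52 — meets.
  The prosecution carries Stage 1; the accused now bears the burden.
Stage 2 (accused, a clear and cogent showing, weight is at least 73): (d) net 74−1=73 ≥ 73 — meets; (e) net 79−2=77 ≥ 73 — meets.
  Stage 2 carried; the burden remains with the accused.
Stage 3 (accused, the preponderance of the evidence, weight is at least 52): (f) net 62−18=44 < 52 — fails; (g) net 57−13=44 < 52 — fails.
  The accused does not carry Stage 3.
The prosecution prevails.

prosecution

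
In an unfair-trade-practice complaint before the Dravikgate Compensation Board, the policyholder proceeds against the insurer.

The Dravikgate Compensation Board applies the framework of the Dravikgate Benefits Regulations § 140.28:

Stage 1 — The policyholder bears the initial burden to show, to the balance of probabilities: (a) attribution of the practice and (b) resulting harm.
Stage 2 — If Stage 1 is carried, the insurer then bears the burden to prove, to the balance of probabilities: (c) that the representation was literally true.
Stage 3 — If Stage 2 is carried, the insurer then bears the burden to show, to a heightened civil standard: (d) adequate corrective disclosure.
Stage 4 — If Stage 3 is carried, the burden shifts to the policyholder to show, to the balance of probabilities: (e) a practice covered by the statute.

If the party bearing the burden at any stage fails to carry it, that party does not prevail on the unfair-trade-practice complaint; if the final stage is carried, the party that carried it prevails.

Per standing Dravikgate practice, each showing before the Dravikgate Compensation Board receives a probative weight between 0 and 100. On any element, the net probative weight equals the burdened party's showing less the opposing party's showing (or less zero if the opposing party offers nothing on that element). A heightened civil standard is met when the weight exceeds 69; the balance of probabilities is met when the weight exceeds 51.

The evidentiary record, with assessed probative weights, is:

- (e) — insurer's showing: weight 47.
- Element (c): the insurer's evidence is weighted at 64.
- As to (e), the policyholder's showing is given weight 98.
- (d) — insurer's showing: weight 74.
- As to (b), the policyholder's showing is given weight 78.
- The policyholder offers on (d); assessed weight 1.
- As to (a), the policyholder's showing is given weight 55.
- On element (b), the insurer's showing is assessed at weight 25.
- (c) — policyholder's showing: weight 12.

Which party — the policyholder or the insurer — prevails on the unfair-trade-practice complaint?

Stage 1 (policyholder, the balance of probabilities, weight exceeds 51): (a) 55 > 51 — meets; (b) net 78−25=53 > 51 — meets.
  The policyholder carries Stage 1; the insurer now bears the burden.
Stage 2 (insurer, the balance of probabilities, weight exceeds 51): (c) net 64−12=52 > 51 — meets.
  Stage 2 is satisfied; the insurer continues to bear the burden.
Stage 3 (insurer, a heightened civil standard, weight exceeds 69): (d) net 74−1=73 > 69 — meets.
  Stage 3 carried; the burden shifts to the policyholder.
Stage 4 (policyholder, the balance of probabilities, weight exceeds 51): (e) net 98−47=51 ≤ 51 — fails.
  Not every element is met, so the policyholder fails to carry Stage 4.
The insurer prevails.

insurer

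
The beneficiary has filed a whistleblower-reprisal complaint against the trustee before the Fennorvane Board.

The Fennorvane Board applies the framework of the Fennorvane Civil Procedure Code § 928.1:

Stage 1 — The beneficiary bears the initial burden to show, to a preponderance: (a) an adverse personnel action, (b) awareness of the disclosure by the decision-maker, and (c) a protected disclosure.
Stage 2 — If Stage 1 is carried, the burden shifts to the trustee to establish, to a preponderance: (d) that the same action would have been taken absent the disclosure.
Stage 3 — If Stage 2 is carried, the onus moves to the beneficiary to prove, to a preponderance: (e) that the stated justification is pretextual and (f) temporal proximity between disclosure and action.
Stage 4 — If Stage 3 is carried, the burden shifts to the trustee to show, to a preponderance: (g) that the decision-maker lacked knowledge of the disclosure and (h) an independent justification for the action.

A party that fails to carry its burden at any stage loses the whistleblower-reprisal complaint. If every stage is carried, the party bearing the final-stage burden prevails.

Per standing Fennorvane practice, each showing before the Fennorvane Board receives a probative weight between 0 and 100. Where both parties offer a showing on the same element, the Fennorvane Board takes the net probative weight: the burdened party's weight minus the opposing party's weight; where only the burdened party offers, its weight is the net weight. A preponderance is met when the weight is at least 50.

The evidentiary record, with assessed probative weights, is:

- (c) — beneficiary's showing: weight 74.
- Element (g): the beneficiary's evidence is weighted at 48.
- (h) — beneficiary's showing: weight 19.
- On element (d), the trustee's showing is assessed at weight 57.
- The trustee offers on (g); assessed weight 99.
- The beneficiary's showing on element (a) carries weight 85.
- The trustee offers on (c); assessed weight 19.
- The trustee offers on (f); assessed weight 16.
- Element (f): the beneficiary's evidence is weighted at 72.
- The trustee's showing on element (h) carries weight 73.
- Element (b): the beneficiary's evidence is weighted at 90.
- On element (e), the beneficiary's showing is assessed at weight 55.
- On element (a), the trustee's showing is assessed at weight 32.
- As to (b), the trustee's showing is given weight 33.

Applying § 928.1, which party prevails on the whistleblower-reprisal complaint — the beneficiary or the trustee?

trustee

Stage 1 — burden on beneficiary; standard: a preponderance (weight is at least 50).
    (a): 85 − 32 = 53 ≥ 50 [met]
    (b): 90 − 33 = 57 ≥ 50 [met]
    (c): 74 − 19 = 55 ≥ 50 [met]
  The beneficiary carries Stage 1; the trustee now bears the burden.
Stage 2 — burden on trustee; standard: a preponderance (weight is at least 50).
    (d): 57 ≥ 50 [met]
  Stage 2 is satisfied; the onus moves to the beneficiary.
Stage 3 — burden on beneficiary; standard: a preponderance (weight is at least 50).
    (e): 55 ≥ 50 [met]
    (f): 72 − 16 = 56 ≥ 50 [met]
  Stage 3 carried; the burden shifts to the trustee.
Stage 4 — burden on trustee; standard: a preponderance (weight is at least 50).
    (g): 99 − 48 = 51 ≥ 50 [met]
    (h): 73 − 19 = 54 ≥ 50 [met]
  The trustee carries the last stage.
All stages carried — the trustee prevails.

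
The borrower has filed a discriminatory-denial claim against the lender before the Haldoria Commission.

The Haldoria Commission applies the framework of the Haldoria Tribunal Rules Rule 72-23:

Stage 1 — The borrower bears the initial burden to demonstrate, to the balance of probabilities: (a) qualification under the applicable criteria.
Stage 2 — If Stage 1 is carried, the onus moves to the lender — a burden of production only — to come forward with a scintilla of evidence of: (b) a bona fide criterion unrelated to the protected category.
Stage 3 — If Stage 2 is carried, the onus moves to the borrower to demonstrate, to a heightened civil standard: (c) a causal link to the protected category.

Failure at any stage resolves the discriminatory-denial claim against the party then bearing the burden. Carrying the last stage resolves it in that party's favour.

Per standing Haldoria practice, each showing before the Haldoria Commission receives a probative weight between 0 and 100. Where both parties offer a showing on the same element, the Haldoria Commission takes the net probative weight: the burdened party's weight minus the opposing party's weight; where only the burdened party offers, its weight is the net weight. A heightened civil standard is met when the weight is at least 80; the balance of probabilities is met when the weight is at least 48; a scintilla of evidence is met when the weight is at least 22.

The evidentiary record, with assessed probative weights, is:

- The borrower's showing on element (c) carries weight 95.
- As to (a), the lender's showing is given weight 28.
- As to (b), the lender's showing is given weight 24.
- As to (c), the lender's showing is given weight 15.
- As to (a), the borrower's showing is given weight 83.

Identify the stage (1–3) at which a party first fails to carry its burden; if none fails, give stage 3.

Stage 1 (borrower, the balance of probabilities, weight is at least 48): (a) net 83−28=55 ≥ 48 — meets.
  The borrower carries Stage 1; the lender now bears the burden.
Stage 2 (lender, a scintilla of evidence, weight is at least 22): (b) 24 ≥ 22 — meets.
  Stage 2 carried; the burden shifts to the borrower.
Stage 3 (borrower, a heightened civil standard, weight is at least 80): (c) net 95−15=80 ≥ 80 — meets.
  The borrower carries the last stage.
All stages carried — the borrower prevails.

stage 3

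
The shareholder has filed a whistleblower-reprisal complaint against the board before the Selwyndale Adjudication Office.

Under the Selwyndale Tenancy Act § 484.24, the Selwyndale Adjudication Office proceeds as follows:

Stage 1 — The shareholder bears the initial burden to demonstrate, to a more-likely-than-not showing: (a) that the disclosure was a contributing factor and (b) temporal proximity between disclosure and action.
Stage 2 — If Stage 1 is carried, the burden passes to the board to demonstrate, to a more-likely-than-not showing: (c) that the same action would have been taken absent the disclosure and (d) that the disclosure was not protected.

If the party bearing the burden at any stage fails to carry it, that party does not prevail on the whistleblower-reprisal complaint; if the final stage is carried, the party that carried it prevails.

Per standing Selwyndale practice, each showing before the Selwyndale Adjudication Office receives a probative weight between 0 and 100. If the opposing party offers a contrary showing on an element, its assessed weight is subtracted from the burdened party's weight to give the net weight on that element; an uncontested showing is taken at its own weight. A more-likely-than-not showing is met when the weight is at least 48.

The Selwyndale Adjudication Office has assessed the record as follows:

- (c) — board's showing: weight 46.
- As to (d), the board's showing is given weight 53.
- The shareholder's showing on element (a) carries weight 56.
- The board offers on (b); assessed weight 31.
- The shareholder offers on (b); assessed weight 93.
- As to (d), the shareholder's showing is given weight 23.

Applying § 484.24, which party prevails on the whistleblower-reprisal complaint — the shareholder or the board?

shareholder

Stage 1 — burden on shareholder; standard: a more-likely-than-not showing (weight is at least 48).
    (a): 56 ≥ 48 [met]
    (b): 93 − 31 = 62 ≥ 48 [met]
  Stage 1 carried; the burden shifts to the board.
Stage 2 — burden on board; standard: a more-likely-than-not showing (weight is at least 48).
    (c): 46 < 48 [not met]
    (d): 53 − 23 = 30 < 48 [not met]
  Not every element is met, so the board fails to carry Stage 2.
The shareholder prevails.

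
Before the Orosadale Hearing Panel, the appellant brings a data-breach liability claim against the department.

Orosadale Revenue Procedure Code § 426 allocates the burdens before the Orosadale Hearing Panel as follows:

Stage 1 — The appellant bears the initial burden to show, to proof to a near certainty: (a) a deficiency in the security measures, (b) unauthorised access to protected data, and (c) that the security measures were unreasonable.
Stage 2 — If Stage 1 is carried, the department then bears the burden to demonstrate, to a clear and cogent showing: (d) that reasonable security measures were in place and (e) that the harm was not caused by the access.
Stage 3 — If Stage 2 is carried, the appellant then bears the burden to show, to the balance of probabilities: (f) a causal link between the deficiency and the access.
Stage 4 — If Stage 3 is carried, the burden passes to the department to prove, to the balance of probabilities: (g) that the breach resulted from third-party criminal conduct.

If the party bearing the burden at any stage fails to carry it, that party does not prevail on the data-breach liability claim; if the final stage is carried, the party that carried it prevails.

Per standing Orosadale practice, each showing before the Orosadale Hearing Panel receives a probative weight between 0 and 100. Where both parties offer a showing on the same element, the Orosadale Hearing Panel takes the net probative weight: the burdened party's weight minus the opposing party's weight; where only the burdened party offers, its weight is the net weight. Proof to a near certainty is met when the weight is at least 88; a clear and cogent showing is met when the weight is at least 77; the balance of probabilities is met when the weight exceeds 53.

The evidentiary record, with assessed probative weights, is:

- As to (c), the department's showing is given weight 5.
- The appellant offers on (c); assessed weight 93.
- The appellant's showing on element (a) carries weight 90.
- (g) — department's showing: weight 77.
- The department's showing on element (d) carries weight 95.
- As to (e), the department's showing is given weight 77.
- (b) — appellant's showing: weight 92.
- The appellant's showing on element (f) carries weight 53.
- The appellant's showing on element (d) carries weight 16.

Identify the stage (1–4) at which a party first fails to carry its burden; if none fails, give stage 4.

stage 3

Stage 1 — burden on appellant; standard: proof to a near certainty (weight is at least 88).
    (a): 90 ≥ 88 [met]
    (b): 92 ≥ 88 [met]
    (c): 93 − 5 = 88 ≥ 88 [met]
  Stage 1 is satisfied; the onus moves to the department.
Stage 2 — burden on department; standard: a clear and cogent showing (weight is at least 77).
    (d): 95 − 16 = 79 ≥ 77 [met]
    (e): 77 ≥ 77 [met]
  Stage 2 carried; the burden shifts to the appellant.
Stage 3 — burden on appellant; standard: the balance of probabilities (weight exceeds 53).
    (f): 53 ≤ 53 [not met]
  Not every element is met, so the appellant fails to carry Stage 3.
The department prevails.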